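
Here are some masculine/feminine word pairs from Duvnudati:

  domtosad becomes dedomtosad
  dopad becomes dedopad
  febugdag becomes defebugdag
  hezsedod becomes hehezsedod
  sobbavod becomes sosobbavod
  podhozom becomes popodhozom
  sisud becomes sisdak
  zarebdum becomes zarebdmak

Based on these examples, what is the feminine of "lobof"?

lolobof

"lobof" has last vowel 'o'. The stems whose last vowel is 'o' (hezsedod → hehezsedod, sobbavod → sosobbavod, podhozom → popodhozom) repeat the first consonant+vowel as a prefix.
So lobof → lolobof.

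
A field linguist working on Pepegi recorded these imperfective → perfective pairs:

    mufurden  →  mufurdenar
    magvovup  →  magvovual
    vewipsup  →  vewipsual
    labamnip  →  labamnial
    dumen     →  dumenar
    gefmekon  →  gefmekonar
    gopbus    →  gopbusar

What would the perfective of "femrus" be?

vewipsup and gopbus both have last vowel 'u' yet inflect differently (vewipsual, gopbusar), so the last vowel is not what conditions the rule; the final letter is.
"femrus" ends in -s. The one such stem in the data (gopbus → gopbusar) adds -ar, so the same rule applies.
So femrus → femrusar.

femrusar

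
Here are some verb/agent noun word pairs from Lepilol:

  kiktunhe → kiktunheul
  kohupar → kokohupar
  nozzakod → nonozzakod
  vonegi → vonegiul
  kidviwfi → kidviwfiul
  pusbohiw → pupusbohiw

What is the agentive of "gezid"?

pusbohiw and vonegi both have last vowel 'i' yet inflect differently (pupusbohiw, vonegiul), so the last vowel is not what conditions the rule; whether the stem ends in a vowel or a consonant is.
"gezid" ends in a consonant. The stems ending in a consonant (kohupar → kokohupar, nozzakod → nonozzakod, pusbohiw → pupusbohiw) repeat the first consonant+vowel as a prefix.
The other pattern: stems ending in a vowel add -ul.
So gezid → gegezid.

gegezid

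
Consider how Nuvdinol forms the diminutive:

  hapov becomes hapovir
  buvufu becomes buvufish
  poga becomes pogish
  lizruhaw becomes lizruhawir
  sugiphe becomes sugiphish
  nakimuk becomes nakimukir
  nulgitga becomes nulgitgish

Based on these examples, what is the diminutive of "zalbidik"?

zalbidikir

nakimuk and buvufu both have last vowel 'u' yet inflect differently (nakimukir, buvufish), so the last vowel is not what conditions the rule; whether the stem ends in a vowel or a consonant is.
"zalbidik" ends in a consonant. The stems ending in a consonant (lizruhaw → lizruhawir, nakimuk → nakimukir, hapov → hapovir) add -ir.
So zalbidik → zalbidikir.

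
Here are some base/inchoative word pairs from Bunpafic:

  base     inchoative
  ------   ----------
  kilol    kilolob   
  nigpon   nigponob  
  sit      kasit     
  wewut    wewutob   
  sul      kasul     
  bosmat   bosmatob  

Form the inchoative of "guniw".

guniwob

"guniw" has 2 vowels. The stems with 2 vowels (wewut → wewutob, bosmat → bosmatob, nigpon → nigponob) add -ob.
The other pattern: stems with 1 vowel add the prefix ka-.
So guniw → guniwob.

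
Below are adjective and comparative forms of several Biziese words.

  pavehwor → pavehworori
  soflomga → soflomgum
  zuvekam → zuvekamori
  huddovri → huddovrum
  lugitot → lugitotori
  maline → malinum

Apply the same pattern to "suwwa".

suwwum

"suwwa" ends in a vowel. The stems ending in a vowel (soflomga → soflomgum, huddovri → huddovrum, maline → malinum) drop the final letter and add -um.
The other pattern: stems ending in a consonant add -ori.
So suwwa → suwwum.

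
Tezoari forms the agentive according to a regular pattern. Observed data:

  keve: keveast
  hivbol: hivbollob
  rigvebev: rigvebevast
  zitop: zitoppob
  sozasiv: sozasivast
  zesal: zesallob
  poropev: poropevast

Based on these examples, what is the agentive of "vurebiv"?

hivbol and keve both have 2 vowels yet inflect differently (hivbollob, keveast), so the number of vowels is not what conditions the rule; the final letter is.
"vurebiv" ends in -v. The stems ending in -v (poropev → poropevast, rigvebev → rigvebevast, sozasiv → sozasivast) add -ast.
The other pattern: stems ending in -l or -p double the final consonant and add -ob.
So vurebiv → vurebivast.

vurebivast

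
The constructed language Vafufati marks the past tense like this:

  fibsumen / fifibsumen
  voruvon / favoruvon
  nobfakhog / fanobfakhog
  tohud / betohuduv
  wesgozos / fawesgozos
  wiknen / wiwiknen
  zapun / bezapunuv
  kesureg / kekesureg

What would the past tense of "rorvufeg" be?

rororvufeg

nobfakhog and kesureg both end in -g yet inflect differently (fanobfakhog, kekesureg), so the final letter is not what conditions the rule; the last vowel is.
"rorvufeg" has last vowel 'e'. The stems whose last vowel is 'e' (kesureg → kekesureg, fibsumen → fifibsumen, wiknen → wiwiknen) repeat the first consonant+vowel as a prefix.
The other patterns: stems whose last vowel is 'o' add the prefix fa-; stems whose last vowel is 'u' add be- … -uv around the stem.
So rorvufeg → rororvufeg.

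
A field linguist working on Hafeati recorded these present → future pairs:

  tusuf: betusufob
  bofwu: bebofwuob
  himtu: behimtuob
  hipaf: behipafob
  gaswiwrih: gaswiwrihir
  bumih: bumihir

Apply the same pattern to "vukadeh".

bumih and bofwu both begin with b- yet inflect differently (bumihir, bebofwuob), so the first letter is not what conditions the rule; the final letter is.
"vukadeh" ends in -h. The stems ending in -h (gaswiwrih → gaswiwrihir, bumih → bumihir) add -ir.
So vukadeh → vukadehir.

vukadehir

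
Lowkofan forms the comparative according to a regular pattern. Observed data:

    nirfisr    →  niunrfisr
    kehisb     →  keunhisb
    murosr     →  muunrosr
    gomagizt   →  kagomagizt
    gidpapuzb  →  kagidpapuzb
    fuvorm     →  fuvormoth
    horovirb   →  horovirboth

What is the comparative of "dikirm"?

dikirmoth

"dikirm" has second-to-last letter 'r'. The stems whose second-to-last letter is 'r' (horovirb → horovirboth, fuvorm → fuvormoth) add -oth.
So dikirm → dikirmoth.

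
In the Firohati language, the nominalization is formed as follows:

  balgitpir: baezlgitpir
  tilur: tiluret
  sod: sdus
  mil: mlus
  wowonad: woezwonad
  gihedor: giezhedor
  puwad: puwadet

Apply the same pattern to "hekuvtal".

sod and puwad both end in -d yet inflect differently (sdus, puwadet), so the final letter is not what conditions the rule; the number of vowels is.
"hekuvtal" has 3 vowels. The stems with 3 vowels (gihedor → giezhedor, wowonad → woezwonad, balgitpir → baezlgitpir) insert -ez- after the first vowel.
The other patterns: stems with 1 vowel delete the last vowel and add -us; stems with 2 vowels add -et.
So hekuvtal → heezkuvtal.

heezkuvtal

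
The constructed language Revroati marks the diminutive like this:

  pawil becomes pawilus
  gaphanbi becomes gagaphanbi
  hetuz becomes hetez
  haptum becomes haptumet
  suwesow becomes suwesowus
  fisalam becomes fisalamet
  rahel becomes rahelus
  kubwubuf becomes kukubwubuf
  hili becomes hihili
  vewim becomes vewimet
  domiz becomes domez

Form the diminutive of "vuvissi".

"vuvissi" ends in -i. The stems ending in -i (hili → hihili, gaphanbi → gagaphanbi) repeat the first consonant+vowel as a prefix.
So vuvissi → vuvuvissi.

vuvuvissi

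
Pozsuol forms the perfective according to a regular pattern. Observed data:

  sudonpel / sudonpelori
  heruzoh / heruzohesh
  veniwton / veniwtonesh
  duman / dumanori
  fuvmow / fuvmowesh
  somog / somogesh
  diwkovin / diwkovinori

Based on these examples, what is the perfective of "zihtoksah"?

veniwton and duman both end in -n yet inflect differently (veniwtonesh, dumanori), so the final letter is not what conditions the rule; the last vowel is.
"zihtoksah" has last vowel 'a'. The one such stem in the data (duman → dumanori) adds -ori, so the same rule applies.
The other pattern: stems whose last vowel is 'o' add -esh.
So zihtoksah → zihtoksahori.

zihtoksahori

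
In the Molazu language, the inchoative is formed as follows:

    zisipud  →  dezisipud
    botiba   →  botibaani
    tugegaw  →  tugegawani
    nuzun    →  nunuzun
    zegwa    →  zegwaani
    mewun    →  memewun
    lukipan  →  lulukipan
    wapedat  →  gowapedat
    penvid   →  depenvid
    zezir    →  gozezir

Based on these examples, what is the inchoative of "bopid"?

debopid

lukipan and tugegaw both have last vowel 'a' yet inflect differently (lulukipan, tugegawani), so the last vowel is not what conditions the rule; the final letter is.
"bopid" ends in -d. The stems ending in -d (zisipud → dezisipud, penvid → depenvid) add the prefix de-.
The other patterns: stems ending in -n repeat the first consonant+vowel as a prefix; stems ending in -a or -w add -ani; stems ending in -r or -t add the prefix go-.
So bopid → debopid.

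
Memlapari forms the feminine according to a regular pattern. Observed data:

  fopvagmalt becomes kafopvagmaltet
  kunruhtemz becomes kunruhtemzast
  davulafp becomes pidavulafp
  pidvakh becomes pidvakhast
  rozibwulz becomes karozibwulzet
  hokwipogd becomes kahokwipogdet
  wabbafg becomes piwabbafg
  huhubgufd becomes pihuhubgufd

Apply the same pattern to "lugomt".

lugomtast

huhubgufd and hokwipogd both end in -d yet inflect differently (pihuhubgufd, kahokwipogdet), so the final letter is not what conditions the rule; the second-to-last letter is.
"lugomt" has second-to-last letter 'm'. The one such stem in the data (kunruhtemz → kunruhtemzast) adds -ast, so the same rule applies.
The other patterns: stems whose second-to-last letter is 'f' add the prefix pi-; stems whose second-to-last letter is 'g' or 'l' add ka- … -et around the stem.
So lugomt → lugomtast.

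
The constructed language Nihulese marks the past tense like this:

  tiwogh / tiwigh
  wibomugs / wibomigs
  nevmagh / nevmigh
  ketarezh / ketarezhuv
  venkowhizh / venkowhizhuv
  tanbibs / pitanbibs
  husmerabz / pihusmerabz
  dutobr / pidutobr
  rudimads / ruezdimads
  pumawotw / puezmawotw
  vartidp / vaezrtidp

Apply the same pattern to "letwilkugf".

tiwogh and ketarezh both end in -h yet inflect differently (tiwigh, ketarezhuv), so the final letter is not what conditions the rule; the second-to-last letter is.
"letwilkugf" has second-to-last letter 'g'. The stems whose second-to-last letter is 'g' (tiwogh → tiwigh, wibomugs → wibomigs, nevmagh → nevmigh) change the last vowel to 'i'.
The other patterns: stems whose second-to-last letter is 'z' add -uv; stems whose second-to-last letter is 'b' add the prefix pi-; stems whose second-to-last letter is 'd' or 't' insert -ez- after the first vowel.
So letwilkugf → letwilkigf.

letwilkigf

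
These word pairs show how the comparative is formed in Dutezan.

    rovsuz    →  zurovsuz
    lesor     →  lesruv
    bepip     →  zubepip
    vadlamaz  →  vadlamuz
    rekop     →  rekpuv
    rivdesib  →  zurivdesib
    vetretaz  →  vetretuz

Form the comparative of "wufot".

wuftuv

"wufot" has last vowel 'o'. The stems whose last vowel is 'o' (rekop → rekpuv, lesor → lesruv) delete the last vowel and add -uv.
So wufot → wuftuv.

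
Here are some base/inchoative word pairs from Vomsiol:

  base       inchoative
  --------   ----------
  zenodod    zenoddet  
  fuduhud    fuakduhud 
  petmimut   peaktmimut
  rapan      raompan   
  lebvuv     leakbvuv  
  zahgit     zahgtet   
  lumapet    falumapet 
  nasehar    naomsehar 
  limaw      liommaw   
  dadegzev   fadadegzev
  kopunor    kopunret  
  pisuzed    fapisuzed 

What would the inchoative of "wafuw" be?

waakfuw

lebvuv and dadegzev both end in -v yet inflect differently (leakbvuv, fadadegzev), so the final letter is not what conditions the rule; the last vowel is.
"wafuw" has last vowel 'u'. The stems whose last vowel is 'u' (lebvuv → leakbvuv, fuduhud → fuakduhud, petmimut → peaktmimut) insert -ak- after the first vowel.
The other patterns: stems whose last vowel is 'a' insert -om- after the first vowel; stems whose last vowel is 'e' add the prefix fa-; stems whose last vowel is 'i' or 'o' delete the last vowel and add -et.
So wafuw → waakfuw.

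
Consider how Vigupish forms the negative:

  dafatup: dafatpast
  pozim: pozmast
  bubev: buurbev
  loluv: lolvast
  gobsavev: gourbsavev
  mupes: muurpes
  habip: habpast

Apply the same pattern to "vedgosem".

"vedgosem" has last vowel 'e'. The stems whose last vowel is 'e' (gobsavev → gourbsavev, mupes → muurpes, bubev → buurbev) insert -ur- after the first vowel.
The other pattern: stems whose last vowel is 'i' or 'u' delete the last vowel and add -ast.
So vedgosem → veurdgosem.

veurdgosem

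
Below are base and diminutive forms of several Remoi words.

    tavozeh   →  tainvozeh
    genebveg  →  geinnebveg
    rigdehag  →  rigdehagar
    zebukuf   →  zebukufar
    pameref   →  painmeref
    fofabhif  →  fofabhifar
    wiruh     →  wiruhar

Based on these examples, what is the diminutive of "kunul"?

genebveg and rigdehag both end in -g yet inflect differently (geinnebveg, rigdehagar), so the final letter is not what conditions the rule; the last vowel is.
"kunul" has last vowel 'u'. The stems whose last vowel is 'u' (wiruh → wiruhar, zebukuf → zebukufar) add -ar.
So kunul → kunular.

kunular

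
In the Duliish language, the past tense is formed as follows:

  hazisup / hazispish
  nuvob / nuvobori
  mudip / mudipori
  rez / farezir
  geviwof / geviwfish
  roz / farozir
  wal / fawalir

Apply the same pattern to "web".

mudip and hazisup both end in -p yet inflect differently (mudipori, hazispish), so the final letter is not what conditions the rule; the number of vowels is.
"web" has 1 vowel. The stems with 1 vowel (roz → farozir, rez → farezir, wal → fawalir) add fa- … -ir around the stem.
The other patterns: stems with 2 vowels add -ori; stems with 3 vowels delete the last vowel and add -ish.
So web → fawebir.

fawebir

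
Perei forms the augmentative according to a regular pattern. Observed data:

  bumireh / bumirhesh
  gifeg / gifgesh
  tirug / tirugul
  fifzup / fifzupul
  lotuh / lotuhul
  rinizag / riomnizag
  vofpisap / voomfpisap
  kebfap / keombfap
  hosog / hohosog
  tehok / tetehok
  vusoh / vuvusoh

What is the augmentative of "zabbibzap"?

gifeg and tirug both end in -g yet inflect differently (gifgesh, tirugul), so the final letter is not what conditions the rule; the last vowel is.
"zabbibzap" has last vowel 'a'. The stems whose last vowel is 'a' (rinizag → riomnizag, vofpisap → voomfpisap, kebfap → keombfap) insert -om- after the first vowel.
So zabbibzap → zaombbibzap.

zaombbibzap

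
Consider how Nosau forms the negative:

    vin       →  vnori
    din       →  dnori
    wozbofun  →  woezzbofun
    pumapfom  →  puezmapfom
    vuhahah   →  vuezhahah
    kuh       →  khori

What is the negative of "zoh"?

"zoh" has 1 vowel. The stems with 1 vowel (vin → vnori, kuh → khori, din → dnori) delete the last vowel and add -ori.
So zoh → zhori.

zhori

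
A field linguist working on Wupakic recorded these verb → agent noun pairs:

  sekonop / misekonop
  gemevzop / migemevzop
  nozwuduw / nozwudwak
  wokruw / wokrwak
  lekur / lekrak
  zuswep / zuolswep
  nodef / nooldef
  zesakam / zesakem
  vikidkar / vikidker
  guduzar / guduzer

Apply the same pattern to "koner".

koolner

sekonop and zuswep both end in -p yet inflect differently (misekonop, zuolswep), so the final letter is not what conditions the rule; the last vowel is.
"koner" has last vowel 'e'. The stems whose last vowel is 'e' (zuswep → zuolswep, nodef → nooldef) insert -ol- after the first vowel.
The other patterns: stems whose last vowel is 'o' add the prefix mi-; stems whose last vowel is 'u' delete the last vowel and add -ak; stems whose last vowel is 'a' change the last vowel to 'e'.
So koner → koolner.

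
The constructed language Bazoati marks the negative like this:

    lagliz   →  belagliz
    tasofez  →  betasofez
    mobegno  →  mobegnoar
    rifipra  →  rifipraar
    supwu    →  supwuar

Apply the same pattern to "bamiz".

bebamiz

tasofez and mobegno both have 3 vowels yet inflect differently (betasofez, mobegnoar), so the number of vowels is not what conditions the rule; whether the stem ends in a vowel or a consonant is.
"bamiz" ends in a consonant. The stems ending in a consonant (lagliz → belagliz, tasofez → betasofez) add the prefix be-.
The other pattern: stems ending in a vowel add -ar.
So bamiz → bebamiz.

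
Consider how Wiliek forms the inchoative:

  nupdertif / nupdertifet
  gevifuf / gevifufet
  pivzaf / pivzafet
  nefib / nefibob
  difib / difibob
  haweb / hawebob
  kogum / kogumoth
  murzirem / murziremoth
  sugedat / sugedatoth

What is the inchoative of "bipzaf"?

bipzafet

"bipzaf" ends in -f. The stems ending in -f (nupdertif → nupdertifet, gevifuf → gevifufet, pivzaf → pivzafet) add -et.
So bipzaf → bipzafet.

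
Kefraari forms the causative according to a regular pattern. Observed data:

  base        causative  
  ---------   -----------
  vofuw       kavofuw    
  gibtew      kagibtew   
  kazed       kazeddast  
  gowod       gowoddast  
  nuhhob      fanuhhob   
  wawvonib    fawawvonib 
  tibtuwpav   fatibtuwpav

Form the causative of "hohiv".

fahohiv

gibtew and kazed both have last vowel 'e' yet inflect differently (kagibtew, kazeddast), so the last vowel is not what conditions the rule; the final letter is.
"hohiv" ends in -v. The one such stem in the data (tibtuwpav → fatibtuwpav) adds the prefix fa-, so the same rule applies.
The other patterns: stems ending in -w add the prefix ka-; stems ending in -d double the final consonant and add -ast.
So hohiv → fahohiv.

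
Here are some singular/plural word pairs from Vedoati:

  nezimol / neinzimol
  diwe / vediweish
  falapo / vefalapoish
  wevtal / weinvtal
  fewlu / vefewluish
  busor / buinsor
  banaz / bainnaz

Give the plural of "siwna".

vesiwnaish

nezimol and falapo both have last vowel 'o' yet inflect differently (neinzimol, vefalapoish), so the last vowel is not what conditions the rule; whether the stem ends in a vowel or a consonant is.
"siwna" ends in a vowel. The stems ending in a vowel (diwe → vediweish, fewlu → vefewluish, falapo → vefalapoish) add ve- … -ish around the stem.
The other pattern: stems ending in a consonant insert -in- after the first vowel.
So siwna → vesiwnaish.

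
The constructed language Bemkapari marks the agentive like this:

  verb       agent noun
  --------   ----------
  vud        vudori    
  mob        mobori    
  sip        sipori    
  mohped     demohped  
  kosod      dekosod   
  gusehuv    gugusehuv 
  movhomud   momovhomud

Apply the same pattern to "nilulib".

ninilulib

vud and mohped both end in -d yet inflect differently (vudori, demohped), so the final letter is not what conditions the rule; the number of vowels is.
"nilulib" has 3 vowels. The stems with 3 vowels (gusehuv → gugusehuv, movhomud → momovhomud) repeat the first consonant+vowel as a prefix.
So nilulib → ninilulib.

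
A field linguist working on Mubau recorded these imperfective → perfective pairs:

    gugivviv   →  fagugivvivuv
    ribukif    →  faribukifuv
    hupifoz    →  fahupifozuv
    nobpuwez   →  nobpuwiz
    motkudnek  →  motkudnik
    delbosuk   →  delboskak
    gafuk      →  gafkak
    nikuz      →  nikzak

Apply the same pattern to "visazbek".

hupifoz and nobpuwez both end in -z yet inflect differently (fahupifozuv, nobpuwiz), so the final letter is not what conditions the rule; the last vowel is.
"visazbek" has last vowel 'e'. The stems whose last vowel is 'e' (nobpuwez → nobpuwiz, motkudnek → motkudnik) change the last vowel to 'i'.
So visazbek → visazbik.

visazbik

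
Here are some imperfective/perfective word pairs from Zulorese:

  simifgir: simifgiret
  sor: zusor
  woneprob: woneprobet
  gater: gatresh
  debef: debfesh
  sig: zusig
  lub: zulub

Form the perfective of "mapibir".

sor and gater both end in -r yet inflect differently (zusor, gatresh), so the final letter is not what conditions the rule; the number of vowels is.
"mapibir" has 3 vowels. The stems with 3 vowels (woneprob → woneprobet, simifgir → simifgiret) add -et.
So mapibir → mapibiret.

mapibiret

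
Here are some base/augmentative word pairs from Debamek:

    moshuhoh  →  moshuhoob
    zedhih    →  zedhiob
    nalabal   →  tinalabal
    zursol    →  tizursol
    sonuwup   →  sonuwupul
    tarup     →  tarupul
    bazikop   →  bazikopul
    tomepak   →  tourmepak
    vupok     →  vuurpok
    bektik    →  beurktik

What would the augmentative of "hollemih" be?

moshuhoh and zursol both have last vowel 'o' yet inflect differently (moshuhoob, tizursol), so the last vowel is not what conditions the rule; the final letter is.
"hollemih" ends in -h. The stems ending in -h (moshuhoh → moshuhoob, zedhih → zedhiob) drop the final letter and add -ob.
The other patterns: stems ending in -l add the prefix ti-; stems ending in -p add -ul; stems ending in -k insert -ur- after the first vowel.
So hollemih → hollemiob.

hollemiob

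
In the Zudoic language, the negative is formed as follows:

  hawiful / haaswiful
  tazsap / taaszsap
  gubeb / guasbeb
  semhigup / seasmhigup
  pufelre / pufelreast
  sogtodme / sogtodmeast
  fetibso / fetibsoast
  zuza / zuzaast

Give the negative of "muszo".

muszoast

gubeb and pufelre both have last vowel 'e' yet inflect differently (guasbeb, pufelreast), so the last vowel is not what conditions the rule; whether the stem ends in a vowel or a consonant is.
"muszo" ends in a vowel. The stems ending in a vowel (pufelre → pufelreast, sogtodme → sogtodmeast, fetibso → fetibsoast) add -ast.
The other pattern: stems ending in a consonant insert -as- after the first vowel.
So muszo → muszoast.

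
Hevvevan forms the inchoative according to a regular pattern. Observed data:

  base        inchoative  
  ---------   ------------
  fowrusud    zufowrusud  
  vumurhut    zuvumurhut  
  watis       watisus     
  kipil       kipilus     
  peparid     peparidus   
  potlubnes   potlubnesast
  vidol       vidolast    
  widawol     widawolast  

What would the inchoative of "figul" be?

"figul" has last vowel 'u'. The stems whose last vowel is 'u' (fowrusud → zufowrusud, vumurhut → zuvumurhut) add the prefix zu-.
The other patterns: stems whose last vowel is 'i' add -us; stems whose last vowel is 'e' or 'o' add -ast.
So figul → zufigul.

zufigul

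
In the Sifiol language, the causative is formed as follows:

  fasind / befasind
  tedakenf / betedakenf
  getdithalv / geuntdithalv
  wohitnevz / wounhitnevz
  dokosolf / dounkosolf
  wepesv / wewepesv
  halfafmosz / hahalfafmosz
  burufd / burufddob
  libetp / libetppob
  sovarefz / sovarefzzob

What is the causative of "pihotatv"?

tedakenf and dokosolf both end in -f yet inflect differently (betedakenf, dounkosolf), so the final letter is not what conditions the rule; the second-to-last letter is.
"pihotatv" has second-to-last letter 't'. The one such stem in the data (libetp → libetppob) doubles the final consonant and adds -ob (as do burufd, sovarefz), so the same rule applies.
So pihotatv → pihotatvvob.

pihotatvvob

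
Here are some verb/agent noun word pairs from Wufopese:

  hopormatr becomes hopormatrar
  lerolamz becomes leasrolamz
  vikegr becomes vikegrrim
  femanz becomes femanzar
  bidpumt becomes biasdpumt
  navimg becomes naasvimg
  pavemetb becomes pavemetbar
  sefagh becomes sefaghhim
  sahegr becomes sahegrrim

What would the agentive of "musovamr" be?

muassovamr

lerolamz and femanz both end in -z yet inflect differently (leasrolamz, femanzar), so the final letter is not what conditions the rule; the second-to-last letter is.
"musovamr" has second-to-last letter 'm'. The stems whose second-to-last letter is 'm' (bidpumt → biasdpumt, navimg → naasvimg, lerolamz → leasrolamz) insert -as- after the first vowel.
The other patterns: stems whose second-to-last letter is 'g' double the final consonant and add -im; stems whose second-to-last letter is 'n' or 't' add -ar.
So musovamr → muassovamr.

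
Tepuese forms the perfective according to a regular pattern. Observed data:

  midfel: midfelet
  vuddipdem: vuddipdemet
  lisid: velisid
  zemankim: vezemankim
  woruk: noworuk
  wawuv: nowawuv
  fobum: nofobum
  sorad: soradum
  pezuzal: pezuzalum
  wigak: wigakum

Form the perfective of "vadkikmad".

vadkikmadum

vuddipdem and zemankim both end in -m yet inflect differently (vuddipdemet, vezemankim), so the final letter is not what conditions the rule; the last vowel is.
"vadkikmad" has last vowel 'a'. The stems whose last vowel is 'a' (sorad → soradum, pezuzal → pezuzalum, wigak → wigakum) add -um.
So vadkikmad → vadkikmadum.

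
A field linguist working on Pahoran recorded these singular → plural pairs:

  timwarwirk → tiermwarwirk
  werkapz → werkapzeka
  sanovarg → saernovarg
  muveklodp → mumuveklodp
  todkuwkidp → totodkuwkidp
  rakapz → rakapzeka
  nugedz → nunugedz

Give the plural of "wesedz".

rakapz and nugedz both end in -z yet inflect differently (rakapzeka, nunugedz), so the final letter is not what conditions the rule; the second-to-last letter is.
"wesedz" has second-to-last letter 'd'. The stems whose second-to-last letter is 'd' (muveklodp → mumuveklodp, todkuwkidp → totodkuwkidp, nugedz → nunugedz) repeat the first consonant+vowel as a prefix.
The other patterns: stems whose second-to-last letter is 'p' add -eka; stems whose second-to-last letter is 'r' insert -er- after the first vowel.
So wesedz → wewesedz.

wewesedz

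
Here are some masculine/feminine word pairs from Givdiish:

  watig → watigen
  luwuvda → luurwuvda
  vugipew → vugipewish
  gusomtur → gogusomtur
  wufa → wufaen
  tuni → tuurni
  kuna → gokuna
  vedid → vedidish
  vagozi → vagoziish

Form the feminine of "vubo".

wufa and kuna both end in -a yet inflect differently (wufaen, gokuna), so the final letter is not what conditions the rule; the first letter is.
"vubo" begins with v-. The stems beginning with v- (vedid → vedidish, vugipew → vugipewish, vagozi → vagoziish) add -ish.
So vubo → vuboish.

vuboish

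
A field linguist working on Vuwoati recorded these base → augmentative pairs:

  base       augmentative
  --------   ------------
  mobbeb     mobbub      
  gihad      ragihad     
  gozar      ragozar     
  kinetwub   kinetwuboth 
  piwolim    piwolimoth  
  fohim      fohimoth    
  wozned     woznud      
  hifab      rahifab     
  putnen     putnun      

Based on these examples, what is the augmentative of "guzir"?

hifab and kinetwub both end in -b yet inflect differently (rahifab, kinetwuboth), so the final letter is not what conditions the rule; the last vowel is.
"guzir" has last vowel 'i'. The stems whose last vowel is 'i' (piwolim → piwolimoth, fohim → fohimoth) add -oth.
The other patterns: stems whose last vowel is 'a' add the prefix ra-; stems whose last vowel is 'e' change the last vowel to 'u'.
So guzir → guziroth.

guziroth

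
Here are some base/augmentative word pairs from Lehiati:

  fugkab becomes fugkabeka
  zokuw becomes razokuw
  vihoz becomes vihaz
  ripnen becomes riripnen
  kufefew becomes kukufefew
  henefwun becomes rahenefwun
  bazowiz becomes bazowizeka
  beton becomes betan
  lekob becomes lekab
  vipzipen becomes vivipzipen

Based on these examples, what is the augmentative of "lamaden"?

vihoz and bazowiz both end in -z yet inflect differently (vihaz, bazowizeka), so the final letter is not what conditions the rule; the last vowel is.
"lamaden" has last vowel 'e'. The stems whose last vowel is 'e' (ripnen → riripnen, kufefew → kukufefew, vipzipen → vivipzipen) repeat the first consonant+vowel as a prefix.
The other patterns: stems whose last vowel is 'o' change the last vowel to 'a'; stems whose last vowel is 'a' or 'i' add -eka; stems whose last vowel is 'u' add the prefix ra-.
So lamaden → lalamaden.

lalamaden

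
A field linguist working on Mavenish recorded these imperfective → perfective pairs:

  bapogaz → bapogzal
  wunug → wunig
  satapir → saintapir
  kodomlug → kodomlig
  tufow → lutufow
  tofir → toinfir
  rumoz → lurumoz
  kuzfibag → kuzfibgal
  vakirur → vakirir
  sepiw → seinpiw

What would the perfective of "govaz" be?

govzal

bapogaz and rumoz both end in -z yet inflect differently (bapogzal, lurumoz), so the final letter is not what conditions the rule; the last vowel is.
"govaz" has last vowel 'a'. The stems whose last vowel is 'a' (kuzfibag → kuzfibgal, bapogaz → bapogzal) delete the last vowel and add -al.
The other patterns: stems whose last vowel is 'o' add the prefix lu-; stems whose last vowel is 'u' change the last vowel to 'i'; stems whose last vowel is 'i' insert -in- after the first vowel.
So govaz → govzal.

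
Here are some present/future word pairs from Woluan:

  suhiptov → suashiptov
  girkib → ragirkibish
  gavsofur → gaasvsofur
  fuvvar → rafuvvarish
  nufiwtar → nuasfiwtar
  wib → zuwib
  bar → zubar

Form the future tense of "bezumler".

"bezumler" has 3 vowels. The stems with 3 vowels (gavsofur → gaasvsofur, suhiptov → suashiptov, nufiwtar → nuasfiwtar) insert -as- after the first vowel.
The other patterns: stems with 1 vowel add the prefix zu-; stems with 2 vowels add ra- … -ish around the stem.
So bezumler → beaszumler.

beaszumler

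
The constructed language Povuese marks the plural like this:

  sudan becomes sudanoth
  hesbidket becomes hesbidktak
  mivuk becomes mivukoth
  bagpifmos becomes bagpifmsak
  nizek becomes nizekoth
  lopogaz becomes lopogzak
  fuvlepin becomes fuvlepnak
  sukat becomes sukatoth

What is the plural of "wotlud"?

wotludoth

fuvlepin and sudan both end in -n yet inflect differently (fuvlepnak, sudanoth), so the final letter is not what conditions the rule; the number of vowels is.
"wotlud" has 2 vowels. The stems with 2 vowels (sudan → sudanoth, nizek → nizekoth, mivuk → mivukoth) add -oth.
So wotlud → wotludoth.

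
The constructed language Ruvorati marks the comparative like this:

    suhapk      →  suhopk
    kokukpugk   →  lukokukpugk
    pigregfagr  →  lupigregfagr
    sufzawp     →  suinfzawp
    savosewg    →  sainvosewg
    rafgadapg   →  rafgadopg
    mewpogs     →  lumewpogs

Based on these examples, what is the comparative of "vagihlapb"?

vagihlopb

"vagihlapb" has second-to-last letter 'p'. The stems whose second-to-last letter is 'p' (rafgadapg → rafgadopg, suhapk → suhopk) change the last vowel to 'o'.
The other patterns: stems whose second-to-last letter is 'w' insert -in- after the first vowel; stems whose second-to-last letter is 'g' add the prefix lu-.
So vagihlapb → vagihlopb.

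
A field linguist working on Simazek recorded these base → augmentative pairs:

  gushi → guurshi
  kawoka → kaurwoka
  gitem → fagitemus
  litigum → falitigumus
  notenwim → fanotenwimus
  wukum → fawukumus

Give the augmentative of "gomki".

gushi and notenwim both have last vowel 'i' yet inflect differently (guurshi, fanotenwimus), so the last vowel is not what conditions the rule; whether the stem ends in a vowel or a consonant is.
"gomki" ends in a vowel. The stems ending in a vowel (gushi → guurshi, kawoka → kaurwoka) insert -ur- after the first vowel.
The other pattern: stems ending in a consonant add fa- … -us around the stem.
So gomki → gourmki.

gourmki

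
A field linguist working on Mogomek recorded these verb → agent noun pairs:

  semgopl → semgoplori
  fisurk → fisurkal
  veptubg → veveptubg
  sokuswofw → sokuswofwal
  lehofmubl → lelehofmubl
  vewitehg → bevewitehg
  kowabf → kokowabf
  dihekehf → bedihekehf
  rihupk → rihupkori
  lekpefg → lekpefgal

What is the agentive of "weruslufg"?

weruslufgal

semgopl and lehofmubl both end in -l yet inflect differently (semgoplori, lelehofmubl), so the final letter is not what conditions the rule; the second-to-last letter is.
"weruslufg" has second-to-last letter 'f'. The stems whose second-to-last letter is 'f' (lekpefg → lekpefgal, sokuswofw → sokuswofwal) add -al.
So weruslufg → weruslufgal.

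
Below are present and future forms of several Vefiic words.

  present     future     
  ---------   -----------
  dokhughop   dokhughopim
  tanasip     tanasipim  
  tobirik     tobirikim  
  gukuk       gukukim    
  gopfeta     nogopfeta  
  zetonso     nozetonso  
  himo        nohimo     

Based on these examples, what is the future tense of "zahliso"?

nozahliso

dokhughop and zetonso both have last vowel 'o' yet inflect differently (dokhughopim, nozetonso), so the last vowel is not what conditions the rule; whether the stem ends in a vowel or a consonant is.
"zahliso" ends in a vowel. The stems ending in a vowel (gopfeta → nogopfeta, zetonso → nozetonso, himo → nohimo) add the prefix no-.
The other pattern: stems ending in a consonant add -im.
So zahliso → nozahliso.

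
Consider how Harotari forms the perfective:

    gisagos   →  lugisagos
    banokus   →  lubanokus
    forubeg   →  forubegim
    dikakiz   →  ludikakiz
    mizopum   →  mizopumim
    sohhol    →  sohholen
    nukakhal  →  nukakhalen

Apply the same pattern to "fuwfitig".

mizopum and banokus both have last vowel 'u' yet inflect differently (mizopumim, lubanokus), so the last vowel is not what conditions the rule; the final letter is.
"fuwfitig" ends in -g. The one such stem in the data (forubeg → forubegim) adds -im, so the same rule applies.
The other patterns: stems ending in -l add -en; stems ending in -s or -z add the prefix lu-.
So fuwfitig → fuwfitigim.

fuwfitigim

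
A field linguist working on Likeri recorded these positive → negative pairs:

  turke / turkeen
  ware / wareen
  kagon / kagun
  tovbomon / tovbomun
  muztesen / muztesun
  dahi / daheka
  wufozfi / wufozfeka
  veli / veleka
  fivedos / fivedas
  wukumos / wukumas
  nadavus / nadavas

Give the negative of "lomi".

turke and muztesen both have last vowel 'e' yet inflect differently (turkeen, muztesun), so the last vowel is not what conditions the rule; the final letter is.
"lomi" ends in -i. The stems ending in -i (dahi → daheka, wufozfi → wufozfeka, veli → veleka) drop the final letter and add -eka.
The other patterns: stems ending in -e add -en; stems ending in -n change the last vowel to 'u'; stems ending in -s change the last vowel to 'a'.
So lomi → lomeka.

lomeka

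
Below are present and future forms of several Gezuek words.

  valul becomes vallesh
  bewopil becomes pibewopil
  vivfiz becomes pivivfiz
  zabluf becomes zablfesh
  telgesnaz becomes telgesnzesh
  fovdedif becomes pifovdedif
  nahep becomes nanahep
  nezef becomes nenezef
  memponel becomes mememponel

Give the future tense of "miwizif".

pimiwizif

"miwizif" has last vowel 'i'. The stems whose last vowel is 'i' (bewopil → pibewopil, vivfiz → pivivfiz, fovdedif → pifovdedif) add the prefix pi-.
So miwizif → pimiwizif.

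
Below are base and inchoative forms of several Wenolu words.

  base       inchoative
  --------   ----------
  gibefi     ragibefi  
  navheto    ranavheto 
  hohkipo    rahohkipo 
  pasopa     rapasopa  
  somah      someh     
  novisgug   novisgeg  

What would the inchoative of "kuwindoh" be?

pasopa and somah both have last vowel 'a' yet inflect differently (rapasopa, someh), so the last vowel is not what conditions the rule; whether the stem ends in a vowel or a consonant is.
"kuwindoh" ends in a consonant. The stems ending in a consonant (somah → someh, novisgug → novisgeg) change the last vowel to 'e'.
The other pattern: stems ending in a vowel add the prefix ra-.
So kuwindoh → kuwindeh.

kuwindeh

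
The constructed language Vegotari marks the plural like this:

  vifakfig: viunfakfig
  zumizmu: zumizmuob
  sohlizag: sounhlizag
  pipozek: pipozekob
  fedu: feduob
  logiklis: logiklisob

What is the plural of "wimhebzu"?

vifakfig and logiklis both have last vowel 'i' yet inflect differently (viunfakfig, logiklisob), so the last vowel is not what conditions the rule; the final letter is.
"wimhebzu" ends in -u. The stems ending in -u (zumizmu → zumizmuob, fedu → feduob) add -ob.
The other pattern: stems ending in -g insert -un- after the first vowel.
So wimhebzu → wimhebzuob.

wimhebzuob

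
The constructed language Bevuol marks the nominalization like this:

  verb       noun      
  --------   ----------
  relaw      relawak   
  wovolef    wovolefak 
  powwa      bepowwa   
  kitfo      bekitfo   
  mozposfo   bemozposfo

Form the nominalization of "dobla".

relaw and powwa both have last vowel 'a' yet inflect differently (relawak, bepowwa), so the last vowel is not what conditions the rule; whether the stem ends in a vowel or a consonant is.
"dobla" ends in a vowel. The stems ending in a vowel (powwa → bepowwa, kitfo → bekitfo, mozposfo → bemozposfo) add the prefix be-.
So dobla → bedobla.

bedobla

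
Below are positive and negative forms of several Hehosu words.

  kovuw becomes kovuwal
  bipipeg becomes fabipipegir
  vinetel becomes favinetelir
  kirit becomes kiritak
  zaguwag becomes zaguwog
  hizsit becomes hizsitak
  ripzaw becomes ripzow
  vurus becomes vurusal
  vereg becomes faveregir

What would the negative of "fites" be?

fafitesir

"fites" has last vowel 'e'. The stems whose last vowel is 'e' (bipipeg → fabipipegir, vereg → faveregir, vinetel → favinetelir) add fa- … -ir around the stem.
The other patterns: stems whose last vowel is 'u' add -al; stems whose last vowel is 'a' change the last vowel to 'o'; stems whose last vowel is 'i' add -ak.
So fites → fafitesir.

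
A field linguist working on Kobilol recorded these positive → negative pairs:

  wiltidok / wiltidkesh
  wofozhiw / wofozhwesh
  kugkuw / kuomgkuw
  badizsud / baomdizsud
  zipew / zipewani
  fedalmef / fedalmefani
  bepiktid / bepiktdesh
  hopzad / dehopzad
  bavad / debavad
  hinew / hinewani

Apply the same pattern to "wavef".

bavad and badizsud both end in -d yet inflect differently (debavad, baomdizsud), so the final letter is not what conditions the rule; the last vowel is.
"wavef" has last vowel 'e'. The stems whose last vowel is 'e' (fedalmef → fedalmefani, hinew → hinewani, zipew → zipewani) add -ani.
The other patterns: stems whose last vowel is 'a' add the prefix de-; stems whose last vowel is 'u' insert -om- after the first vowel; stems whose last vowel is 'i' or 'o' delete the last vowel and add -esh.
So wavef → wavefani.

wavefani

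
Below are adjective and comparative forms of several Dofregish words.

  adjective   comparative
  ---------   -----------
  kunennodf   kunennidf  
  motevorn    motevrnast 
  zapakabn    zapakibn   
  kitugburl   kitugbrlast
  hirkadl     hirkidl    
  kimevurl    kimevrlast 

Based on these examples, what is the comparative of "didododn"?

"didododn" has second-to-last letter 'd'. The stems whose second-to-last letter is 'd' (hirkadl → hirkidl, kunennodf → kunennidf) change the last vowel to 'i'.
So didododn → didodidn.

didodidn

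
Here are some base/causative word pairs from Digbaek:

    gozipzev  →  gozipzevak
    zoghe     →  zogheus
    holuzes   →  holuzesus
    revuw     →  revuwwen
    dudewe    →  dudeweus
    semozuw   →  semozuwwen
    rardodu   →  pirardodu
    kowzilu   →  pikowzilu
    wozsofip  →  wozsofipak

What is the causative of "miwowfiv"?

revuw and kowzilu both have last vowel 'u' yet inflect differently (revuwwen, pikowzilu), so the last vowel is not what conditions the rule; the final letter is.
"miwowfiv" ends in -v. The one such stem in the data (gozipzev → gozipzevak) adds -ak, so the same rule applies.
The other patterns: stems ending in -w double the final consonant and add -en; stems ending in -u add the prefix pi-; stems ending in -e or -s add -us.
So miwowfiv → miwowfivak.

miwowfivak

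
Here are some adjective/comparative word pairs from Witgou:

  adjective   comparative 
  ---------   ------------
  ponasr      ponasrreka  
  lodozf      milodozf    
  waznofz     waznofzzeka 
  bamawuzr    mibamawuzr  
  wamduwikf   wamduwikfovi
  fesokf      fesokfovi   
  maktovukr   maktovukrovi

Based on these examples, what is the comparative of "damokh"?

wamduwikf and lodozf both end in -f yet inflect differently (wamduwikfovi, milodozf), so the final letter is not what conditions the rule; the second-to-last letter is.
"damokh" has second-to-last letter 'k'. The stems whose second-to-last letter is 'k' (wamduwikf → wamduwikfovi, maktovukr → maktovukrovi, fesokf → fesokfovi) add -ovi.
The other patterns: stems whose second-to-last letter is 'z' add the prefix mi-; stems whose second-to-last letter is 'f' or 's' double the final consonant and add -eka.
So damokh → damokhovi.

damokhovi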